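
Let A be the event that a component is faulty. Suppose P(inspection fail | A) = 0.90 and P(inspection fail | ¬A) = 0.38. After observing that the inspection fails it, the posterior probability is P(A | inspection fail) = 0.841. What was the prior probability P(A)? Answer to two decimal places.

P(A) = 0.69

Bayes' rule in odds form gives O(A|E) = O(A)·[P(E|A)/P(E|¬A)], hence O(A) = O(A|E)/LR.
Posterior odds = 0.841/(1−0.841) = 5.2893. LR = 0.90/0.38 = 2.3684.
Prior odds = 5.2893/2.3684 = 2.2333, so P(A) = 2.2333/(1+2.2333) ≈ 0.69.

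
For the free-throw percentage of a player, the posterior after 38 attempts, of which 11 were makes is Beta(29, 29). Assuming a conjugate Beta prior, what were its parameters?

Beta(18, 2)

A Beta(a, b) prior with s successes and f failures in binomial data gives a Beta(a+s, b+f) posterior.
So a = 29 − 11 = 18 and b = 29 − 27 = 2.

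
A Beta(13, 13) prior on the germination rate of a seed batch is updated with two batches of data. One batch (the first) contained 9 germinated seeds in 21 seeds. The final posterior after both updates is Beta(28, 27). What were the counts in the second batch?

6 germinated seeds and 2 non-germinating seeds

Because Beta–binomial updating is additive in the counts, the combined data contributed (α_post−α_prior, β_post−β_prior) successes and failures.
Total across both batches: 28−13=15 germinated seeds, 27−13=14 non-germinating seeds.
Subtract the first batch: 15−9=6 germinated seeds and 14−12=2 non-germinating seeds.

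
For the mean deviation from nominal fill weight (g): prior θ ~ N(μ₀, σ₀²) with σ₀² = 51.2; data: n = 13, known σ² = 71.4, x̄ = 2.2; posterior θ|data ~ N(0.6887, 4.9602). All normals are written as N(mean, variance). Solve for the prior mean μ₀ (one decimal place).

μ₀ = -13.4

The posterior mean is a precision-weighted average: μ_n = (τ₀μ₀ + τ_data·x̄)/(τ₀+τ_data), with τ₀=1/σ₀² and τ_data=n/σ².
Here τ₀ = 1/51.2 = 0.019531 and τ_data = 13/71.4 = 0.182073, so τ_n = 0.201604.
Rearranging for μ₀: μ₀ = (μ_n·τ_n − τ_data·x̄)/τ₀ = (0.6887·0.201604 − 0.182073·2.2) / 0.019531 = -0.261716/0.019531 ≈ -13.4.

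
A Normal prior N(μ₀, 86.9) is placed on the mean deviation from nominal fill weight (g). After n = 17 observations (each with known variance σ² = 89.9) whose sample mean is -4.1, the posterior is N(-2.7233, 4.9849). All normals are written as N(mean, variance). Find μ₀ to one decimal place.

The posterior mean is a precision-weighted average: μ_n = (τ₀μ₀ + τ_data·x̄)/(τ₀+τ_data), with τ₀=1/σ₀² and τ_data=n/σ².
Here τ₀ = 1/86.9 = 0.011507 and τ_data = 17/89.9 = 0.189099, so τ_n = 0.200606.
Rearranging for μ₀: μ₀ = (μ_n·τ_n − τ_data·x̄)/τ₀ = (-2.7233·0.200606 − 0.189099·-4.1) / 0.011507 = 0.228996/0.011507 ≈ 19.9.

μ₀ = 19.9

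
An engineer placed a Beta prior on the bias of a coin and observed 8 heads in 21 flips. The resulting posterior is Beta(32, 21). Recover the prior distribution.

Under Beta–binomial conjugacy the posterior parameters are (α+s, β+f).
Subtract the data counts: 32−8=24, 21−13=8.

Beta(24, 8)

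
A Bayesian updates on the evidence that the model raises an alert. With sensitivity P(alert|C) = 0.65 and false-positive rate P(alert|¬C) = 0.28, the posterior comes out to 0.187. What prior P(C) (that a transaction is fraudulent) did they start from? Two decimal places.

P(C) = 0.09

In odds form, posterior odds = prior odds × likelihood ratio, so prior odds = posterior odds ÷ LR.
Posterior odds = 0.187/(1−0.187) = 0.2300. LR = 0.65/0.28 = 2.3214.
Prior odds = 0.2300/2.3214 = 0.0991, so P(C) = 0.0991/(1+0.0991) ≈ 0.09.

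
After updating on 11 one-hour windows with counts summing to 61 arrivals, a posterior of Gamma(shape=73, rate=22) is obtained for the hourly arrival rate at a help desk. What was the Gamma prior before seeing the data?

Gamma(shape=12, rate=11)

A Gamma(α, β) prior (rate parametrization) on a Poisson rate with n observations summing to S gives posterior Gamma(α+S, β+n).
So α = 73 − 61 = 12 and β = 22 − 11 = 11.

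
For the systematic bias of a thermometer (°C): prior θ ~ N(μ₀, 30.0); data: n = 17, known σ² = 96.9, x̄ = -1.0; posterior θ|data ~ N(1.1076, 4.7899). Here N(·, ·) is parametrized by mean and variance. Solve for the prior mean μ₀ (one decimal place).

μ₀ = 12.2

With known observation variance, the Normal–Normal posterior has precision τ_n = τ₀ + n/σ² and mean μ_n = (τ₀μ₀ + (n/σ²)x̄)/τ_n.
Here τ₀ = 1/30.0 = 0.033333 and τ_data = 17/96.9 = 0.175439, so τ_n = 0.208772.
Rearranging for μ₀: μ₀ = (μ_n·τ_n − τ_data·x̄)/τ₀ = (1.1076·0.208772 − 0.175439·-1.0) / 0.033333 = 0.406675/0.033333 ≈ 12.2.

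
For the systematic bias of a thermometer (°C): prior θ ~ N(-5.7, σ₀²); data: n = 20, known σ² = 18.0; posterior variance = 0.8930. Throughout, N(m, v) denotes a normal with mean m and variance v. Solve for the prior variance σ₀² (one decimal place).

For the Normal–Normal model with known σ², precisions add: τ_n = τ₀ + n/σ².
So 1/σ₀² = 1/0.8930 − 20/18.0 = 1.119821 − 1.111111 = 0.008710.
Hence σ₀² = 1/0.008710 ≈ 114.8.

σ₀² = 114.8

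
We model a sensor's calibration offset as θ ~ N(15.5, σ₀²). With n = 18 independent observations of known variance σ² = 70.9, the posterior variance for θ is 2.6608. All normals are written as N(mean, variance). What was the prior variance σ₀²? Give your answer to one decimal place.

For the Normal–Normal model with known σ², precisions add: τ_n = τ₀ + n/σ².
So 1/σ₀² = 1/2.6608 − 18/70.9 = 0.375827 − 0.253879 = 0.121948.
Hence σ₀² = 1/0.121948 ≈ 8.2.

σ₀² = 8.2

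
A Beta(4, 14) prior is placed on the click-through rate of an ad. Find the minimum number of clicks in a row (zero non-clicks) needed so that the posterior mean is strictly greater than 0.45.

k = 8

After k clicks and 0 non-clicks the posterior is Beta(4+k, 14), with mean (4+k)/(4+14+k).
Set (4+k)/(18+k) > 0.45 and solve: k > (0.45·18 − 4)/(1 − 0.45) = 7.455.
The smallest integer exceeding 7.455 is 8.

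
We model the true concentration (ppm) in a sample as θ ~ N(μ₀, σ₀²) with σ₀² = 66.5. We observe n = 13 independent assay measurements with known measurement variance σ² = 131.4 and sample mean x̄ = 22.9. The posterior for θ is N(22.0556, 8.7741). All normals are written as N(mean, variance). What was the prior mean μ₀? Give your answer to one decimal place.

The posterior mean is a precision-weighted average: μ_n = (τ₀μ₀ + τ_data·x̄)/(τ₀+τ_data), with τ₀=1/σ₀² and τ_data=n/σ².
Here τ₀ = 1/66.5 = 0.015038 and τ_data = 13/131.4 = 0.098935, so τ_n = 0.113973.
Rearranging for μ₀: μ₀ = (μ_n·τ_n − τ_data·x̄)/τ₀ = (22.0556·0.113973 − 0.098935·22.9) / 0.015038 = 0.248131/0.015038 ≈ 16.5.

μ₀ = 16.5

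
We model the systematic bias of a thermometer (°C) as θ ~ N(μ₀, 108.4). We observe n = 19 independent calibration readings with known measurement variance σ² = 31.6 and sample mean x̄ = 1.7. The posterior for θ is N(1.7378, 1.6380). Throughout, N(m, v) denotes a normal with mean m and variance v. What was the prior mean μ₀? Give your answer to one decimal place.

μ₀ = 4.2

The posterior mean is a precision-weighted average: μ_n = (τ₀μ₀ + τ_data·x̄)/(τ₀+τ_data), with τ₀=1/σ₀² and τ_data=n/σ².
Here τ₀ = 1/108.4 = 0.009225 and τ_data = 19/31.6 = 0.601266, so τ_n = 0.610491.
Rearranging for μ₀: μ₀ = (μ_n·τ_n − τ_data·x̄)/τ₀ = (1.7378·0.610491 − 0.601266·1.7) / 0.009225 = 0.038759/0.009225 ≈ 4.2.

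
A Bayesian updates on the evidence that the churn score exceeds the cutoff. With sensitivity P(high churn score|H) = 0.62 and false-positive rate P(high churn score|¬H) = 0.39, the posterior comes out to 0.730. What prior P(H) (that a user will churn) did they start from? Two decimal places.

P(H) = 0.63

In odds form, posterior odds = prior odds × likelihood ratio, so prior odds = posterior odds ÷ LR.
Posterior odds = 0.730/(1−0.730) = 2.7037. LR = 0.62/0.39 = 1.5897.
Prior odds = 2.7037/1.5897 = 1.7008, so P(H) = 1.7008/(1+1.7008) ≈ 0.63.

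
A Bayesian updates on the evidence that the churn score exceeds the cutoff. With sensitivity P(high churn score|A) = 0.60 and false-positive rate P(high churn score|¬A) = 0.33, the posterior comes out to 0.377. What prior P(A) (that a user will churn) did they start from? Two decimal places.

In odds form, posterior odds = prior odds × likelihood ratio, so prior odds = posterior odds ÷ LR.
Posterior odds = 0.377/(1−0.377) = 0.6051. LR = 0.60/0.33 = 1.8182.
Prior odds = 0.6051/1.8182 = 0.3328, so P(A) = 0.3328/(1+0.3328) ≈ 0.25.

P(A) = 0.25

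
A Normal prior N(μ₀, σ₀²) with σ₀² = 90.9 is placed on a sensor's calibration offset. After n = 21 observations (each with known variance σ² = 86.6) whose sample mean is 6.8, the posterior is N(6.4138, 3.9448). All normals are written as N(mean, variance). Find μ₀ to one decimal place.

With known observation variance, the Normal–Normal posterior has precision τ_n = τ₀ + n/σ² and mean μ_n = (τ₀μ₀ + (n/σ²)x̄)/τ_n.
Here τ₀ = 1/90.9 = 0.011001 and τ_data = 21/86.6 = 0.242494, so τ_n = 0.253495.
Rearranging for μ₀: μ₀ = (μ_n·τ_n − τ_data·x̄)/τ₀ = (6.4138·0.253495 − 0.242494·6.8) / 0.011001 = -0.023093/0.011001 ≈ -2.1.

μ₀ = -2.1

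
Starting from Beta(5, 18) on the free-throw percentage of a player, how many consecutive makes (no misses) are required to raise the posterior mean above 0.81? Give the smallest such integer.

After k makes and 0 misses the posterior is Beta(5+k, 18), with mean (5+k)/(5+18+k).
Set (5+k)/(23+k) > 0.81 and solve: k > (0.81·23 − 5)/(1 − 0.81) = 71.737.
The smallest integer exceeding 71.737 is 72.

k = 72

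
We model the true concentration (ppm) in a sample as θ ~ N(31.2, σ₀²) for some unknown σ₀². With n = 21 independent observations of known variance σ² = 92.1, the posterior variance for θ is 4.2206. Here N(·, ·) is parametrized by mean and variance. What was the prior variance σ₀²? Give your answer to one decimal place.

For the Normal–Normal model with known σ², precisions add: τ_n = τ₀ + n/σ².
So 1/σ₀² = 1/4.2206 − 21/92.1 = 0.236933 − 0.228013 = 0.008920.
Hence σ₀² = 1/0.008920 ≈ 112.1.

σ₀² = 112.1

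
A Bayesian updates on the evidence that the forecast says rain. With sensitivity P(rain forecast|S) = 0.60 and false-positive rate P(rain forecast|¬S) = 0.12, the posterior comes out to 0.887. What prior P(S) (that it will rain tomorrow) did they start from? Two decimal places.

In odds form, posterior odds = prior odds × likelihood ratio, so prior odds = posterior odds ÷ LR.
Posterior odds = 0.887/(1−0.887) = 7.8496. LR = 0.60/0.12 = 5.0000.
Prior odds = 7.8496/5.0000 = 1.5699, so P(S) = 1.5699/(1+1.5699) ≈ 0.61.

P(S) = 0.61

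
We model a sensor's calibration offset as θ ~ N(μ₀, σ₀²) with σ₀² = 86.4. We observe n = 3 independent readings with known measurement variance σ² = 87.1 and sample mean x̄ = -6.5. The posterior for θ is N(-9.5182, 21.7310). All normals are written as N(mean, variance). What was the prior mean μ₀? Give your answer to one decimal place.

With known observation variance, the Normal–Normal posterior has precision τ_n = τ₀ + n/σ² and mean μ_n = (τ₀μ₀ + (n/σ²)x̄)/τ_n.
Here τ₀ = 1/86.4 = 0.011574 and τ_data = 3/87.1 = 0.034443, so τ_n = 0.046017.
Rearranging for μ₀: μ₀ = (μ_n·τ_n − τ_data·x̄)/τ₀ = (-9.5182·0.046017 − 0.034443·-6.5) / 0.011574 = -0.214120/0.011574 ≈ -18.5.

μ₀ = -18.5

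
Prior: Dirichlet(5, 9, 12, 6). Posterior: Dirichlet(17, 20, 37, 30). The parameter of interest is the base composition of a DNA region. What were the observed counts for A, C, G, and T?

For a Dirichlet(α) prior with multinomial counts c, the posterior is Dirichlet(α + c) componentwise.
Counts are posterior − prior componentwise: 17−5=12, 20−9=11, 37−12=25, 30−6=24.

counts (12, 11, 25, 24)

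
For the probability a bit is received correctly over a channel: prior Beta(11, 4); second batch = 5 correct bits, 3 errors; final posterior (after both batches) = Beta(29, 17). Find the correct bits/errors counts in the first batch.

Because Beta–binomial updating is additive in the counts, the combined data contributed (α_post−α_prior, β_post−β_prior) successes and failures.
Total across both batches: 29−11=18 correct bits, 17−4=13 errors.
Subtract the second batch: 18−5=13 correct bits and 13−3=10 errors.

13 correct bits and 10 errors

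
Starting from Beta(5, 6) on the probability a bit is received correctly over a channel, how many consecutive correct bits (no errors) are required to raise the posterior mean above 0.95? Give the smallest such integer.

After k correct bits and 0 errors the posterior is Beta(5+k, 6), with mean (5+k)/(5+6+k).
Set (5+k)/(11+k) > 0.95 and solve: k > (0.95·11 − 5)/(1 − 0.95) = 109.000.
The smallest integer exceeding 109.000 is 110, and checking k=110: (115)/(121) = 0.9504 > 0.95.

k = 110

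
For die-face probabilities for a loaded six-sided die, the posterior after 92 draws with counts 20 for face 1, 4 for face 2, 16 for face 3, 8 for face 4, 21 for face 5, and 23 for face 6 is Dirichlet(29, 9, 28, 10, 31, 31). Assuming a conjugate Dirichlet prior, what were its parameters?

For a Dirichlet(α) prior with multinomial counts c, the posterior is Dirichlet(α + c) componentwise.
Subtract each count from the matching posterior parameter: 29−20=9, 9−4=5, 28−16=12, 10−8=2, 31−21=10, 31−23=8.

Dirichlet(9, 5, 12, 2, 10, 8)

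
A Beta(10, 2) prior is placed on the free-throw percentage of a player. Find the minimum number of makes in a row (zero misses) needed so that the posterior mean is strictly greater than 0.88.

After k makes and 0 misses the posterior is Beta(10+k, 2), with mean (10+k)/(10+2+k).
Set (10+k)/(12+k) > 0.88 and solve: k > (0.88·12 − 10)/(1 − 0.88) = 4.667.
The smallest integer exceeding 4.667 is 5, and checking k=5: (15)/(17) = 0.8824 > 0.88.

k = 5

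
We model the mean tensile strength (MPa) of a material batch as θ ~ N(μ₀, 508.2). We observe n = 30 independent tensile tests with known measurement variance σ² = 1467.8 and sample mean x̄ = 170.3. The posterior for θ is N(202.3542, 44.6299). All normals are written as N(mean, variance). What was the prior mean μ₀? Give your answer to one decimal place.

μ₀ = 535.3

The posterior mean is a precision-weighted average: μ_n = (τ₀μ₀ + τ_data·x̄)/(τ₀+τ_data), with τ₀=1/σ₀² and τ_data=n/σ².
Here τ₀ = 1/508.2 = 0.001968 and τ_data = 30/1467.8 = 0.020439, so τ_n = 0.022407.
Rearranging for μ₀: μ₀ = (μ_n·τ_n − τ_data·x̄)/τ₀ = (202.3542·0.022407 − 0.020439·170.3) / 0.001968 = 1.053389/0.001968 ≈ 535.3.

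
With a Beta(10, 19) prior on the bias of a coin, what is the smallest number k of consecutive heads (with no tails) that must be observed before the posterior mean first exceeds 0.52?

k = 11

After k heads and 0 tails the posterior is Beta(10+k, 19), with mean (10+k)/(10+19+k).
Set (10+k)/(29+k) > 0.52 and solve: k > (0.52·29 − 10)/(1 − 0.52) = 10.583.
The smallest integer exceeding 10.583 is 11.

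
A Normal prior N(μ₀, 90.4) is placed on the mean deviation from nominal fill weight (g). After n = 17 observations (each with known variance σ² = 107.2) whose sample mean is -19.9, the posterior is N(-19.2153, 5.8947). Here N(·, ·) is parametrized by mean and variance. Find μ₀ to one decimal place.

The posterior mean is a precision-weighted average: μ_n = (τ₀μ₀ + τ_data·x̄)/(τ₀+τ_data), with τ₀=1/σ₀² and τ_data=n/σ².
Here τ₀ = 1/90.4 = 0.011062 and τ_data = 17/107.2 = 0.158582, so τ_n = 0.169644.
Rearranging for μ₀: μ₀ = (μ_n·τ_n − τ_data·x̄)/τ₀ = (-19.2153·0.169644 − 0.158582·-19.9) / 0.011062 = -0.103979/0.011062 ≈ -9.4.

μ₀ = -9.4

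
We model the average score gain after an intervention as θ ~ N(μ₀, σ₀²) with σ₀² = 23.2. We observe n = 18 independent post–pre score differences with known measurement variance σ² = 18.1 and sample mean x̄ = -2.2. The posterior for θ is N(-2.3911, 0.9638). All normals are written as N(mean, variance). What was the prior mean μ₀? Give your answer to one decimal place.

μ₀ = -6.8

With known observation variance, the Normal–Normal posterior has precision τ_n = τ₀ + n/σ² and mean μ_n = (τ₀μ₀ + (n/σ²)x̄)/τ_n.
Here τ₀ = 1/23.2 = 0.043103 and τ_data = 18/18.1 = 0.994475, so τ_n = 1.037578.
Rearranging for μ₀: μ₀ = (μ_n·τ_n − τ_data·x̄)/τ₀ = (-2.3911·1.037578 − 0.994475·-2.2) / 0.043103 = -0.293108/0.043103 ≈ -6.8.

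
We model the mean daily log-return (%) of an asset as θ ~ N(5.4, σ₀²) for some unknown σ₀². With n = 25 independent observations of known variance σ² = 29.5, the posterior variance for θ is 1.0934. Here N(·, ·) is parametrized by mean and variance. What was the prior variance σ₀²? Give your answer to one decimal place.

Posterior precision equals prior precision plus data precision: 1/σ_n² = 1/σ₀² + n/σ².
So 1/σ₀² = 1/1.0934 − 25/29.5 = 0.914578 − 0.847458 = 0.067120.
Hence σ₀² = 1/0.067120 ≈ 14.9.

σ₀² = 14.9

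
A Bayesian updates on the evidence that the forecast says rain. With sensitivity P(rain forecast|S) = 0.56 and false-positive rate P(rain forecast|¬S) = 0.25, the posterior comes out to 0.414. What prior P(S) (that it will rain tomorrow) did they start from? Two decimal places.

Bayes' rule in odds form gives O(S|E) = O(S)·[P(E|S)/P(E|¬S)], hence O(S) = O(S|E)/LR.
Posterior odds = 0.414/(1−0.414) = 0.7065. LR = 0.56/0.25 = 2.2400.
Prior odds = 0.7065/2.2400 = 0.3154, so P(S) = 0.3154/(1+0.3154) ≈ 0.24.

P(S) = 0.24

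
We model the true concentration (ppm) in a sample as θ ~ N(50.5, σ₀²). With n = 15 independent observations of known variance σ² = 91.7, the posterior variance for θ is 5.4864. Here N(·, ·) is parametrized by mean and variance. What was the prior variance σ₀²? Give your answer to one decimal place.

σ₀² = 53.5

Posterior precision equals prior precision plus data precision: 1/σ_n² = 1/σ₀² + n/σ².
So 1/σ₀² = 1/5.4864 − 15/91.7 = 0.182269 − 0.163577 = 0.018692.
Hence σ₀² = 1/0.018692 ≈ 53.5.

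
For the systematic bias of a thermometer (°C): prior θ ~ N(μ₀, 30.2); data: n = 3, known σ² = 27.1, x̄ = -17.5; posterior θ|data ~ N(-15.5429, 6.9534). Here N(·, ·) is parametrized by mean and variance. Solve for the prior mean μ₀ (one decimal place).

μ₀ = -9.0

The posterior mean is a precision-weighted average: μ_n = (τ₀μ₀ + τ_data·x̄)/(τ₀+τ_data), with τ₀=1/σ₀² and τ_data=n/σ².
Here τ₀ = 1/30.2 = 0.033113 and τ_data = 3/27.1 = 0.110701, so τ_n = 0.143814.
Rearranging for μ₀: μ₀ = (μ_n·τ_n − τ_data·x̄)/τ₀ = (-15.5429·0.143814 − 0.110701·-17.5) / 0.033113 = -0.298019/0.033113 ≈ -9.0.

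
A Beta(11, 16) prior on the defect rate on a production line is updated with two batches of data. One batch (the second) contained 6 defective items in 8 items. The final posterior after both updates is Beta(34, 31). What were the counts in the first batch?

17 defective items and 13 good items

Sequential conjugate updates are equivalent to a single update on the pooled data, so total successes = posterior α − prior α and total failures = posterior β − prior β.
Total across both batches: 34−11=23 defective items, 31−16=15 good items.
Subtract the second batch: 23−6=17 defective items and 15−2=13 good items.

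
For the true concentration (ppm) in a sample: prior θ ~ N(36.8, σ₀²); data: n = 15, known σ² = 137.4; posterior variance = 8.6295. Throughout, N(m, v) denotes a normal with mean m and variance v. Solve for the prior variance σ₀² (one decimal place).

Posterior precision equals prior precision plus data precision: 1/σ_n² = 1/σ₀² + n/σ².
So 1/σ₀² = 1/8.6295 − 15/137.4 = 0.115882 − 0.109170 = 0.006712.
Hence σ₀² = 1/0.006712 ≈ 149.0.

σ₀² = 149.0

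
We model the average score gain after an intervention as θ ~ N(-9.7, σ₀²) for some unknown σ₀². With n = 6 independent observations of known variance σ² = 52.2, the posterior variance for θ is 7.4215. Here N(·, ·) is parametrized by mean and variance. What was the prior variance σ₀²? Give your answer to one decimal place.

σ₀² = 50.5

For the Normal–Normal model with known σ², precisions add: τ_n = τ₀ + n/σ².
So 1/σ₀² = 1/7.4215 − 6/52.2 = 0.134744 − 0.114943 = 0.019801.
Hence σ₀² = 1/0.019801 ≈ 50.5.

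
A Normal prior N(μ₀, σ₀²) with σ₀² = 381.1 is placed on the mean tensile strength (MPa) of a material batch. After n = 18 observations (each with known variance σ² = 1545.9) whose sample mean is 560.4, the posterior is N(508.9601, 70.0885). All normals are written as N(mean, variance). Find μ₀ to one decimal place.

μ₀ = 280.7

The posterior mean is a precision-weighted average: μ_n = (τ₀μ₀ + τ_data·x̄)/(τ₀+τ_data), with τ₀=1/σ₀² and τ_data=n/σ².
Here τ₀ = 1/381.1 = 0.002624 and τ_data = 18/1545.9 = 0.011644, so τ_n = 0.014268.
Rearranging for μ₀: μ₀ = (μ_n·τ_n − τ_data·x̄)/τ₀ = (508.9601·0.014268 − 0.011644·560.4) / 0.002624 = 0.736545/0.002624 ≈ 280.7.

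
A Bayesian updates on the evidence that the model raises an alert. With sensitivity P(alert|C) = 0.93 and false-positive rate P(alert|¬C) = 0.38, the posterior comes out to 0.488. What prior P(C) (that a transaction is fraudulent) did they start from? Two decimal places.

P(C) = 0.28

Bayes' rule in odds form gives O(C|E) = O(C)·[P(E|C)/P(E|¬C)], hence O(C) = O(C|E)/LR.
Posterior odds = 0.488/(1−0.488) = 0.9531. LR = 0.93/0.38 = 2.4474.
Prior odds = 0.9531/2.4474 = 0.3894, so P(C) = 0.3894/(1+0.3894) ≈ 0.28.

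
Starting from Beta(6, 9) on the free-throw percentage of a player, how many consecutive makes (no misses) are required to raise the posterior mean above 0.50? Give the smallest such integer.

k = 4

After k makes and 0 misses the posterior is Beta(6+k, 9), with mean (6+k)/(6+9+k).
Set (6+k)/(15+k) > 0.50 and solve: k > (0.50·15 − 6)/(1 − 0.50) = 3.000.
The smallest integer exceeding 3.000 is 4.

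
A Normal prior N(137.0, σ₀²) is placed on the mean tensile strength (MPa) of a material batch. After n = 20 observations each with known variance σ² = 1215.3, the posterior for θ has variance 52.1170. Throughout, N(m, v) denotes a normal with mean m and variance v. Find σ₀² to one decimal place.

σ₀² = 366.2

Posterior precision equals prior precision plus data precision: 1/σ_n² = 1/σ₀² + n/σ².
So 1/σ₀² = 1/52.1170 − 20/1215.3 = 0.019188 − 0.016457 = 0.002731.
Hence σ₀² = 1/0.002731 ≈ 366.2.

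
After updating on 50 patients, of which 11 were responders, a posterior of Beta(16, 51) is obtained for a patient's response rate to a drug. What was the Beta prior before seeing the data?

Beta(5, 12)

Beta is conjugate to the binomial likelihood: posterior = Beta(a+s, b+f).
So a = 16 − 11 = 5 and b = 51 − 39 = 12.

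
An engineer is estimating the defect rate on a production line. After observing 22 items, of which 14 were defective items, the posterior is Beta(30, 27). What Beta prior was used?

Beta(16, 19)

A Beta(a, b) prior with s successes and f failures in binomial data gives a Beta(a+s, b+f) posterior.
Subtract the data counts: 30−14=16, 27−8=19.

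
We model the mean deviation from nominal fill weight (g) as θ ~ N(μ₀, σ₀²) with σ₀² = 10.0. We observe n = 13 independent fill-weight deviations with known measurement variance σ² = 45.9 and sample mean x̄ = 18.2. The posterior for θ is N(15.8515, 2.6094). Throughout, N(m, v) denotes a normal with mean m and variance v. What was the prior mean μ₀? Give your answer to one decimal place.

μ₀ = 9.2

With known observation variance, the Normal–Normal posterior has precision τ_n = τ₀ + n/σ² and mean μ_n = (τ₀μ₀ + (n/σ²)x̄)/τ_n.
Here τ₀ = 1/10.0 = 0.100000 and τ_data = 13/45.9 = 0.283224, so τ_n = 0.383224.
Rearranging for μ₀: μ₀ = (μ_n·τ_n − τ_data·x̄)/τ₀ = (15.8515·0.383224 − 0.283224·18.2) / 0.100000 = 0.919998/0.100000 ≈ 9.2.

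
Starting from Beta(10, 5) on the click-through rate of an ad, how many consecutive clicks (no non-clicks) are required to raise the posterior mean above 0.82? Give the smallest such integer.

After k clicks and 0 non-clicks the posterior is Beta(10+k, 5), with mean (10+k)/(10+5+k).
Set (10+k)/(15+k) > 0.82 and solve: k > (0.82·15 − 10)/(1 − 0.82) = 12.778.
The smallest integer exceeding 12.778 is 13.

k = 13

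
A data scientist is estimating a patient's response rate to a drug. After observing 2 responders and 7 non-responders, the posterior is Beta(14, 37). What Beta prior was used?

Beta(12, 30)

Beta is conjugate to the binomial likelihood: posterior = Beta(α+s, β+f).
So α = 14 − 2 = 12 and β = 37 − 7 = 30.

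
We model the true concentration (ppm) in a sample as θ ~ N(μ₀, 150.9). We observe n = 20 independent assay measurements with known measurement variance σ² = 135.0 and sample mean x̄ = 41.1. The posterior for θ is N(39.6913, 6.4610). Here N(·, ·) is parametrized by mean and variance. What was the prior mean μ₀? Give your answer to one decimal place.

μ₀ = 8.2

With known observation variance, the Normal–Normal posterior has precision τ_n = τ₀ + n/σ² and mean μ_n = (τ₀μ₀ + (n/σ²)x̄)/τ_n.
Here τ₀ = 1/150.9 = 0.006627 and τ_data = 20/135.0 = 0.148148, so τ_n = 0.154775.
Rearranging for μ₀: μ₀ = (μ_n·τ_n − τ_data·x̄)/τ₀ = (39.6913·0.154775 − 0.148148·41.1) / 0.006627 = 0.054338/0.006627 ≈ 8.2.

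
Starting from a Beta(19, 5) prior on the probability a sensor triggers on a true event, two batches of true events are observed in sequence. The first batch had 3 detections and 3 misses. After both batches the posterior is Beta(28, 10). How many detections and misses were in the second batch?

Sequential conjugate updates are equivalent to a single update on the pooled data, so total successes = posterior α − prior α and total failures = posterior β − prior β.
Total across both batches: 28−19=9 detections, 10−5=5 misses.
Subtract the first batch: 9−3=6 detections and 5−3=2 misses.

6 detections and 2 misses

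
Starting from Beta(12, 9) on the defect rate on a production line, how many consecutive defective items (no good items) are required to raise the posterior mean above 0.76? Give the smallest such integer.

k = 17

After k defective items and 0 good items the posterior is Beta(12+k, 9), with mean (12+k)/(12+9+k).
Set (12+k)/(21+k) > 0.76 and solve: k > (0.76·21 − 12)/(1 − 0.76) = 16.500.
The smallest integer exceeding 16.500 is 17, and checking k=17: (29)/(38) = 0.7632 > 0.76.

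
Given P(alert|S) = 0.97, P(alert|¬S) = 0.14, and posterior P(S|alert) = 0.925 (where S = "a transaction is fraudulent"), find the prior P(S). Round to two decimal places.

P(S) = 0.64

In odds form, posterior odds = prior odds × likelihood ratio, so prior odds = posterior odds ÷ LR.
Posterior odds = 0.925/(1−0.925) = 12.3333. LR = 0.97/0.14 = 6.9286.
Prior odds = 12.3333/6.9286 = 1.7801, so P(S) = 1.7801/(1+1.7801) ≈ 0.64.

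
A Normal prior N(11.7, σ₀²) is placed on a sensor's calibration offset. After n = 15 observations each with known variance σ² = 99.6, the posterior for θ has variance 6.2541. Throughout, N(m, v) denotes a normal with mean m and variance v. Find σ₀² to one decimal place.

For the Normal–Normal model with known σ², precisions add: τ_n = τ₀ + n/σ².
So 1/σ₀² = 1/6.2541 − 15/99.6 = 0.159895 − 0.150602 = 0.009293.
Hence σ₀² = 1/0.009293 ≈ 107.6.

σ₀² = 107.6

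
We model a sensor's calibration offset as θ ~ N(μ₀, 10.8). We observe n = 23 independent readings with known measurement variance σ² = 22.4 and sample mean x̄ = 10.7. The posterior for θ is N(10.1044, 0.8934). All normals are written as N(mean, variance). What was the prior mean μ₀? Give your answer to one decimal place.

The posterior mean is a precision-weighted average: μ_n = (τ₀μ₀ + τ_data·x̄)/(τ₀+τ_data), with τ₀=1/σ₀² and τ_data=n/σ².
Here τ₀ = 1/10.8 = 0.092593 and τ_data = 23/22.4 = 1.026786, so τ_n = 1.119379.
Rearranging for μ₀: μ₀ = (μ_n·τ_n − τ_data·x̄)/τ₀ = (10.1044·1.119379 − 1.026786·10.7) / 0.092593 = 0.324043/0.092593 ≈ 3.5.

μ₀ = 3.5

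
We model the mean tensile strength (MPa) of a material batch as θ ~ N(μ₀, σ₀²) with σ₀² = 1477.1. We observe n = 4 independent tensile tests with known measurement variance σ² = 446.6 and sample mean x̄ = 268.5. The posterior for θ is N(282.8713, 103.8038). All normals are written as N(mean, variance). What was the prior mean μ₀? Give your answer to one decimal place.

The posterior mean is a precision-weighted average: μ_n = (τ₀μ₀ + τ_data·x̄)/(τ₀+τ_data), with τ₀=1/σ₀² and τ_data=n/σ².
Here τ₀ = 1/1477.1 = 0.000677 and τ_data = 4/446.6 = 0.008957, so τ_n = 0.009634.
Rearranging for μ₀: μ₀ = (μ_n·τ_n − τ_data·x̄)/τ₀ = (282.8713·0.009634 − 0.008957·268.5) / 0.000677 = 0.320228/0.000677 ≈ 473.0.

μ₀ = 473.0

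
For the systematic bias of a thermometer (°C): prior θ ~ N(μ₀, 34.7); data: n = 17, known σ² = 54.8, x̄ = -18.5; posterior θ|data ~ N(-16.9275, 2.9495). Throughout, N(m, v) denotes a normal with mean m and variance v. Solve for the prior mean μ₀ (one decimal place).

The posterior mean is a precision-weighted average: μ_n = (τ₀μ₀ + τ_data·x̄)/(τ₀+τ_data), with τ₀=1/σ₀² and τ_data=n/σ².
Here τ₀ = 1/34.7 = 0.028818 and τ_data = 17/54.8 = 0.310219, so τ_n = 0.339037.
Rearranging for μ₀: μ₀ = (μ_n·τ_n − τ_data·x̄)/τ₀ = (-16.9275·0.339037 − 0.310219·-18.5) / 0.028818 = 0.000003/0.028818 ≈ 0.0.

μ₀ = 0.0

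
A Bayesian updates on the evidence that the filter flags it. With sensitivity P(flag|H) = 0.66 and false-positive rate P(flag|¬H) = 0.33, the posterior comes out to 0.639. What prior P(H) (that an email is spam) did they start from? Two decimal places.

In odds form, posterior odds = prior odds × likelihood ratio, so prior odds = posterior odds ÷ LR.
Posterior odds = 0.639/(1−0.639) = 1.7701. LR = 0.66/0.33 = 2.0000.
Prior odds = 1.7701/2.0000 = 0.8851, so P(H) = 0.8851/(1+0.8851) ≈ 0.47.

P(H) = 0.47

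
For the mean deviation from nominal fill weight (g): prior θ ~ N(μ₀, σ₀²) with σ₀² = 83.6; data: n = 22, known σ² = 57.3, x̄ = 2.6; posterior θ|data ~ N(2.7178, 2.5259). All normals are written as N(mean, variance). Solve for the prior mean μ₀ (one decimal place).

μ₀ = 6.5

The posterior mean is a precision-weighted average: μ_n = (τ₀μ₀ + τ_data·x̄)/(τ₀+τ_data), with τ₀=1/σ₀² and τ_data=n/σ².
Here τ₀ = 1/83.6 = 0.011962 and τ_data = 22/57.3 = 0.383944, so τ_n = 0.395906.
Rearranging for μ₀: μ₀ = (μ_n·τ_n − τ_data·x̄)/τ₀ = (2.7178·0.395906 − 0.383944·2.6) / 0.011962 = 0.077739/0.011962 ≈ 6.5.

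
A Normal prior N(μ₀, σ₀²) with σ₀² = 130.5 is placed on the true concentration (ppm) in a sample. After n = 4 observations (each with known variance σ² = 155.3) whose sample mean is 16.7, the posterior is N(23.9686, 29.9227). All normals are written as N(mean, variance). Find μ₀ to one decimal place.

μ₀ = 48.4

With known observation variance, the Normal–Normal posterior has precision τ_n = τ₀ + n/σ² and mean μ_n = (τ₀μ₀ + (n/σ²)x̄)/τ_n.
Here τ₀ = 1/130.5 = 0.007663 and τ_data = 4/155.3 = 0.025757, so τ_n = 0.033420.
Rearranging for μ₀: μ₀ = (μ_n·τ_n − τ_data·x̄)/τ₀ = (23.9686·0.033420 − 0.025757·16.7) / 0.007663 = 0.370889/0.007663 ≈ 48.4.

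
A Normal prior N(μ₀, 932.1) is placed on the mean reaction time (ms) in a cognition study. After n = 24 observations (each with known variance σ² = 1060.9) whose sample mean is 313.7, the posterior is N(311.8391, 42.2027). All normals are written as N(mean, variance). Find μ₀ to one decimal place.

The posterior mean is a precision-weighted average: μ_n = (τ₀μ₀ + τ_data·x̄)/(τ₀+τ_data), with τ₀=1/σ₀² and τ_data=n/σ².
Here τ₀ = 1/932.1 = 0.001073 and τ_data = 24/1060.9 = 0.022622, so τ_n = 0.023695.
Rearranging for μ₀: μ₀ = (μ_n·τ_n − τ_data·x̄)/τ₀ = (311.8391·0.023695 − 0.022622·313.7) / 0.001073 = 0.292506/0.001073 ≈ 272.6.

μ₀ = 272.6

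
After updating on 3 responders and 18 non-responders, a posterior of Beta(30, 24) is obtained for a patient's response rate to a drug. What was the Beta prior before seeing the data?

Under Beta–binomial conjugacy the posterior parameters are (α+s, β+f).
Subtract the data counts: 30−3=27, 24−18=6.

Beta(27, 6)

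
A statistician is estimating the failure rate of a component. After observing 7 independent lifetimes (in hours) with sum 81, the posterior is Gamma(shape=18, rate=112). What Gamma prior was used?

Gamma(shape=11, rate=31)

Gamma–exponential conjugacy: posterior shape = α + n, posterior rate = β + Σtᵢ.
So α = 18 − 7 = 11 and β = 112 − 81 = 31.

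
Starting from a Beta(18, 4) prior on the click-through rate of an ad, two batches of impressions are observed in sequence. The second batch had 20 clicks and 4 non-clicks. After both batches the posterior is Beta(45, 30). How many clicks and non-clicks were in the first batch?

7 clicks and 22 non-clicks

Because Beta–binomial updating is additive in the counts, the combined data contributed (α_post−α_prior, β_post−β_prior) successes and failures.
Total across both batches: 45−18=27 clicks, 30−4=26 non-clicks.
Subtract the second batch: 27−20=7 clicks and 26−4=22 non-clicks.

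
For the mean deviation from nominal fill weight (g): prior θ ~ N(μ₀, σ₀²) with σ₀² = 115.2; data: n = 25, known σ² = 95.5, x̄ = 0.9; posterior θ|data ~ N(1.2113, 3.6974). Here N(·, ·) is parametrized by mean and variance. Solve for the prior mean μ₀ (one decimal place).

μ₀ = 10.6

The posterior mean is a precision-weighted average: μ_n = (τ₀μ₀ + τ_data·x̄)/(τ₀+τ_data), with τ₀=1/σ₀² and τ_data=n/σ².
Here τ₀ = 1/115.2 = 0.008681 and τ_data = 25/95.5 = 0.261780, so τ_n = 0.270461.
Rearranging for μ₀: μ₀ = (μ_n·τ_n − τ_data·x̄)/τ₀ = (1.2113·0.270461 − 0.261780·0.9) / 0.008681 = 0.092007/0.008681 ≈ 10.6.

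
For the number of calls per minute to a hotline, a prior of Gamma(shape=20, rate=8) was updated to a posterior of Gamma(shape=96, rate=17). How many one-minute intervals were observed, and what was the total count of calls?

A Gamma(α, β) prior (rate parametrization) on a Poisson rate with n observations summing to S gives posterior Gamma(α+S, β+n).
Matching: Σxᵢ = 96 − 20 = 76 and n = 17 − 8 = 9.

n = 9 one-minute intervals with total 76 calls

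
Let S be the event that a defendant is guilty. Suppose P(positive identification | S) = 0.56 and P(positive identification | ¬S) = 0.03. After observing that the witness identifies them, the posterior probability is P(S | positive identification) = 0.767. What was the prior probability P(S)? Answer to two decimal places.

Bayes' rule in odds form gives O(S|E) = O(S)·[P(E|S)/P(E|¬S)], hence O(S) = O(S|E)/LR.
Posterior odds = 0.767/(1−0.767) = 3.2918. LR = 0.56/0.03 = 18.6667.
Prior odds = 3.2918/18.6667 = 0.1763, so P(S) = 0.1763/(1+0.1763) ≈ 0.15.

P(S) = 0.15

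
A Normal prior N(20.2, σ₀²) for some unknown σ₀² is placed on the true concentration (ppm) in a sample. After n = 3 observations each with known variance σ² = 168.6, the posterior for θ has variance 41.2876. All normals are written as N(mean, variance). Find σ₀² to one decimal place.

For the Normal–Normal model with known σ², precisions add: τ_n = τ₀ + n/σ².
So 1/σ₀² = 1/41.2876 − 3/168.6 = 0.024220 − 0.017794 = 0.006426.
Hence σ₀² = 1/0.006426 ≈ 155.6.

σ₀² = 155.6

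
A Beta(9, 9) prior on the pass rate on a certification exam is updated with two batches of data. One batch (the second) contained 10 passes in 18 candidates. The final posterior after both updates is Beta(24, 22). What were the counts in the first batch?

5 passes and 5 failures

Sequential conjugate updates are equivalent to a single update on the pooled data, so total successes = posterior α − prior α and total failures = posterior β − prior β.
Total across both batches: 24−9=15 passes, 22−9=13 failures.
Subtract the second batch: 15−10=5 passes and 13−8=5 failures.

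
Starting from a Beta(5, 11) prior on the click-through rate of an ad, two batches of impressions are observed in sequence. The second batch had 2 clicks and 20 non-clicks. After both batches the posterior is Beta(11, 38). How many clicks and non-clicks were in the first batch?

Because Beta–binomial updating is additive in the counts, the combined data contributed (α_post−α_prior, β_post−β_prior) successes and failures.
Total across both batches: 11−5=6 clicks, 38−11=27 non-clicks.
Subtract the second batch: 6−2=4 clicks and 27−20=7 non-clicks.

4 clicks and 7 non-clicks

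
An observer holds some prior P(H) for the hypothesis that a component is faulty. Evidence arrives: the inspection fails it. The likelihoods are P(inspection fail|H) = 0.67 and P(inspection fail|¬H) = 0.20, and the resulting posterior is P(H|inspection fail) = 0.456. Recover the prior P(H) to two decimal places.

P(H) = 0.20

Bayes' rule in odds form gives O(H|E) = O(H)·[P(E|H)/P(E|¬H)], hence O(H) = O(H|E)/LR.
Posterior odds = 0.456/(1−0.456) = 0.8382. LR = 0.67/0.20 = 3.3500.
Prior odds = 0.8382/3.3500 = 0.2502, so P(H) = 0.2502/(1+0.2502) ≈ 0.20.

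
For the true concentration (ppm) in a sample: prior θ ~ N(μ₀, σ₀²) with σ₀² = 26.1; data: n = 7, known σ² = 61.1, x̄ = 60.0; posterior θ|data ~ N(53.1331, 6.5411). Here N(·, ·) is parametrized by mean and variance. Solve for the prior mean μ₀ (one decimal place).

μ₀ = 32.6

With known observation variance, the Normal–Normal posterior has precision τ_n = τ₀ + n/σ² and mean μ_n = (τ₀μ₀ + (n/σ²)x̄)/τ_n.
Here τ₀ = 1/26.1 = 0.038314 and τ_data = 7/61.1 = 0.114566, so τ_n = 0.152880.
Rearranging for μ₀: μ₀ = (μ_n·τ_n − τ_data·x̄)/τ₀ = (53.1331·0.152880 − 0.114566·60.0) / 0.038314 = 1.249028/0.038314 ≈ 32.6.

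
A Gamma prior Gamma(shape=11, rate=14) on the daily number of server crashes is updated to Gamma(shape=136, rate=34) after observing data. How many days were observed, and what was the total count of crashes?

Gamma–Poisson conjugacy: posterior shape = α + Σxᵢ, posterior rate = β + n.
Matching: Σxᵢ = 136 − 11 = 125 and n = 34 − 14 = 20.

n = 20 days with total 125 crashes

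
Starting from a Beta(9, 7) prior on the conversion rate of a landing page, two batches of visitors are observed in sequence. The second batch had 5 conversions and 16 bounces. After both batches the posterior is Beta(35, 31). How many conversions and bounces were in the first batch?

Sequential conjugate updates are equivalent to a single update on the pooled data, so total successes = posterior α − prior α and total failures = posterior β − prior β.
Total across both batches: 35−9=26 conversions, 31−7=24 bounces.
Subtract the second batch: 26−5=21 conversions and 24−16=8 bounces.

21 conversions and 8 bounces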